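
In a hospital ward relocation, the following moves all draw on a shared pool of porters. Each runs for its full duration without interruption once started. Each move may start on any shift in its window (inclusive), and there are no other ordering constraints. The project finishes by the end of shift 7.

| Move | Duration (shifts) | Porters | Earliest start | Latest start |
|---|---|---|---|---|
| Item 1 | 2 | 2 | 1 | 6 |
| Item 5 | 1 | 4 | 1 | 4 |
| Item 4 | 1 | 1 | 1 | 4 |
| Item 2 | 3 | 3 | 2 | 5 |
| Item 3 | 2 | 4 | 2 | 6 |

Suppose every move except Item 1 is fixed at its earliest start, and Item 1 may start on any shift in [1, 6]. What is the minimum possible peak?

Item 1@1: s1:7  s2:9  s3:7  s4:3  s5:0  s6:0  s7:0 → peak 9
Item 1@2: s1:5  s2:9  s3:9  s4:3  s5:0  s6:0  s7:0 → peak 9
Item 1@3: s1:5  s2:7  s3:9  s4:5  s5:0  s6:0  s7:0 → peak 9
Item 1@4: s1:5  s2:7  s3:7  s4:5  s5:2  s6:0  s7:0 → peak 7
Item 1@5: s1:5  s2:7  s3:7  s4:3  s5:2  s6:2  s7:0 → peak 7
Item 1@6: s1:5  s2:7  s3:7  s4:3  s5:0  s6:2  s7:2 → peak 7
Best is Item 1@4, peak 7.

7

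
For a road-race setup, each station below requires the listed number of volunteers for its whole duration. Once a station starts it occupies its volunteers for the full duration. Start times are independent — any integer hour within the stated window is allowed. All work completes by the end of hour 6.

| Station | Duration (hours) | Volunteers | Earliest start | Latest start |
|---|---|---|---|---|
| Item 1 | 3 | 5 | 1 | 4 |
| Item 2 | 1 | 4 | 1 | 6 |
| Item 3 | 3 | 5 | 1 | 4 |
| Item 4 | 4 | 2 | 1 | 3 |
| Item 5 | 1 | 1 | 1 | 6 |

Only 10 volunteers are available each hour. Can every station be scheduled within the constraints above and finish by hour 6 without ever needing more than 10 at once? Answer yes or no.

yes

Schedule Item 1@1, Item 2@1, Item 3@4, Item 4@2, Item 5@2: h1:9  h2:8  h3:7  h4:7  h5:7  h6:5 — peak 9 ≤ 10.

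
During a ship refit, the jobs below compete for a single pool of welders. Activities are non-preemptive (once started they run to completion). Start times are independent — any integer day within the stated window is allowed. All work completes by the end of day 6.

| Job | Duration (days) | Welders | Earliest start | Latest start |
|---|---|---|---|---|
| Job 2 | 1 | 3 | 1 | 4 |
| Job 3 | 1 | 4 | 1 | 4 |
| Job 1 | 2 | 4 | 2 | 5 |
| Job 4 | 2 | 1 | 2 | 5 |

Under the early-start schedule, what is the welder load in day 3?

5

At early start, day 3 has: Job 1, Job 4.
Demand: 4 + 1 = 5.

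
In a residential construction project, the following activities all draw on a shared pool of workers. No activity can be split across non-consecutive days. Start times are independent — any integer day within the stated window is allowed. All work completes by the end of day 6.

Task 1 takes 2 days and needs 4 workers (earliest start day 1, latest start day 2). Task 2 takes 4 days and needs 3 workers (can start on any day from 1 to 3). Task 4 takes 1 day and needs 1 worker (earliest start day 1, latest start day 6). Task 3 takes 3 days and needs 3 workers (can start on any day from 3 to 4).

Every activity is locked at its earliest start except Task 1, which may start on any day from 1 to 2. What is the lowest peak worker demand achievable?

Task 1@1: d1:8  d2:7  d3:6  d4:6  d5:3  d6:0 → peak 8
Task 1@2: d1:4  d2:7  d3:10  d4:6  d5:3  d6:0 → peak 10
Best is Task 1@1, peak 8.

8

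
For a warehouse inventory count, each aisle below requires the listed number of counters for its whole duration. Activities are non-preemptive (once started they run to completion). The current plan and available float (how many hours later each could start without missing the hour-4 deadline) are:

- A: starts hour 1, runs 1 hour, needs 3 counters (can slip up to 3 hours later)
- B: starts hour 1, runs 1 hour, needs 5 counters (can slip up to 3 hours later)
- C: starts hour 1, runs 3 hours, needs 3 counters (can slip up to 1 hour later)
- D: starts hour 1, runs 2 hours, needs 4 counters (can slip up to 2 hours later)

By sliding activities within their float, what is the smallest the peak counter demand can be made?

Early-start (A@1, B@1, C@1, D@1) gives peak 15: h1:15  h2:7  h3:3  h4:0.
Shift B→4, D→2.
Schedule A@1, B@4, C@1, D@2: h1:6  h2:7  h3:7  h4:5 — peak 7.
Total counter-hours = 25 over 4 hours ⇒ peak ≥ ⌈25/4⌉ = 7, so 7 is optimal.

7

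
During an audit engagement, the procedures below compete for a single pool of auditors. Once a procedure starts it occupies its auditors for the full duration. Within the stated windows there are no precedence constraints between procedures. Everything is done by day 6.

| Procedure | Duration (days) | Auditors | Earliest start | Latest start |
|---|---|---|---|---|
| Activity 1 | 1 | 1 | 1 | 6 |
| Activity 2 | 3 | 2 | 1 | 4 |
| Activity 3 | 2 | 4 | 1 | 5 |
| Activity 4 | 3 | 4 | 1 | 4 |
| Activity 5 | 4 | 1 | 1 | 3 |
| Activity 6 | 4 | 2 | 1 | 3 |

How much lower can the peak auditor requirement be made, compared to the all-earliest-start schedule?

7

Early-start peak: d1:14  d2:13  d3:9  d4:3  d5:0  d6:0 ⇒ 14.
Leveled (Activity 1@1, Activity 2@1, Activity 3@1, Activity 4@4, Activity 5@2, Activity 6@3): d1:7  d2:7  d3:5  d4:7  d5:7  d6:6 ⇒ 7.
Reduction 14 − 7 = 7.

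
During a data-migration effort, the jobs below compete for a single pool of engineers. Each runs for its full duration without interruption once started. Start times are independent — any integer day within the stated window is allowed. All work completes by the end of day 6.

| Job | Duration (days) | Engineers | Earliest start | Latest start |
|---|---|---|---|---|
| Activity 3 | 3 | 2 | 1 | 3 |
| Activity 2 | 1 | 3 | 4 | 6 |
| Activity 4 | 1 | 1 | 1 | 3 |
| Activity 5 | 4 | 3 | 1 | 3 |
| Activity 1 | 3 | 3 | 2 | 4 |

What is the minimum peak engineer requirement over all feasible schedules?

6

Early-start (Activity 3@1, Activity 2@4, Activity 4@1, Activity 5@1, Activity 1@2) gives peak 9: d1:6  d2:8  d3:8  d4:9  d5:0  d6:0.
Shift Activity 2→5, Activity 1→4.
Schedule Activity 3@1, Activity 2@5, Activity 4@1, Activity 5@1, Activity 1@4: d1:6  d2:5  d3:5  d4:6  d5:6  d6:3 — peak 6.
Total engineer-days = 31 over 6 days ⇒ peak ≥ ⌈31/6⌉ = 6, so 6 is optimal.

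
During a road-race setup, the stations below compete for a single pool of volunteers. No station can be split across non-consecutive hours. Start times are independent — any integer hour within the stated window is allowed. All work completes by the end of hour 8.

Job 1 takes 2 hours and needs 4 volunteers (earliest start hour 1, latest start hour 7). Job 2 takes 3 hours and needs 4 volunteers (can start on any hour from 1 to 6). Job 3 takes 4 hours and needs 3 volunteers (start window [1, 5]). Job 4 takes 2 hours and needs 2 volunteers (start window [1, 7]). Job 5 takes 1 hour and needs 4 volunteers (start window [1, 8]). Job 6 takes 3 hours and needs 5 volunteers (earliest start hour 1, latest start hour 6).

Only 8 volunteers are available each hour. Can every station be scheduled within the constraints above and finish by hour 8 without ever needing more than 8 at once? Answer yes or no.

Schedule Job 1@1, Job 2@1, Job 3@3, Job 4@7, Job 5@4, Job 6@5: h1:8  h2:8  h3:7  h4:7  h5:8  h6:8  h7:7  h8:2 — peak 8 ≤ 8.

yes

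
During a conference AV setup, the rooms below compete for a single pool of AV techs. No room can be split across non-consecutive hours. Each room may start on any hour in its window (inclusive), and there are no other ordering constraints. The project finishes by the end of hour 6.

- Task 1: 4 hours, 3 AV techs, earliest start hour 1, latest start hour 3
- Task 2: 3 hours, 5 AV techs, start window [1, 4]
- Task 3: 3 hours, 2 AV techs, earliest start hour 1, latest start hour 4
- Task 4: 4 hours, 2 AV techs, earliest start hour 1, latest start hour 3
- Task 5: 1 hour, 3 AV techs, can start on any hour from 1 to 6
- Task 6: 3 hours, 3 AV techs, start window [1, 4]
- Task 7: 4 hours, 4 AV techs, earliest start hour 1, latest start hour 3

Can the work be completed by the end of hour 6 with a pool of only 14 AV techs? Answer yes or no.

yes

Schedule Task 1@1, Task 2@1, Task 3@4, Task 4@1, Task 5@1, Task 6@4, Task 7@2: h1:13  h2:14  h3:14  h4:14  h5:9  h6:5 — peak 14 ≤ 14.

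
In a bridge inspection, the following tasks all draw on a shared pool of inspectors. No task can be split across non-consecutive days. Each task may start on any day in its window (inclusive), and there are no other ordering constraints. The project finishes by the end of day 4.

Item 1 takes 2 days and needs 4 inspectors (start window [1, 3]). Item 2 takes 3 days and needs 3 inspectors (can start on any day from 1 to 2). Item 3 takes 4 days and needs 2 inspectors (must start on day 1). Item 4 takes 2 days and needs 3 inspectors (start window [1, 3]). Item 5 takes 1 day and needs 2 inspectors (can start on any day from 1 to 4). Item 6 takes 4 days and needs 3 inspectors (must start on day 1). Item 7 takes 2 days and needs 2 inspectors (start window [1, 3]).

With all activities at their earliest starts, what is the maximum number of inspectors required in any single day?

19

Early-start schedule: Item 1@1, Item 2@1, Item 3@1, Item 4@1, Item 5@1, Item 6@1, Item 7@1.
Load per day: day 1: 19, day 2: 17, day 3: 8, day 4: 5.
Peak is 19.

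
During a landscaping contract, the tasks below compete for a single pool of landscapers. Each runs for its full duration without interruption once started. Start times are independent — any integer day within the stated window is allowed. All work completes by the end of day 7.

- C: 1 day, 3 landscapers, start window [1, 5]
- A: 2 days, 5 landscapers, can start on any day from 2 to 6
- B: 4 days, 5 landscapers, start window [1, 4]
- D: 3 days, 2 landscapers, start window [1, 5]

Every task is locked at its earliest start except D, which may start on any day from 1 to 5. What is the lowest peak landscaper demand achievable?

10

D@1: d1:10  d2:12  d3:12  d4:5  d5:0  d6:0  d7:0 → peak 12
D@2: d1:8  d2:12  d3:12  d4:7  d5:0  d6:0  d7:0 → peak 12
D@3: d1:8  d2:10  d3:12  d4:7  d5:2  d6:0  d7:0 → peak 12
D@4: d1:8  d2:10  d3:10  d4:7  d5:2  d6:2  d7:0 → peak 10
D@5: d1:8  d2:10  d3:10  d4:5  d5:2  d6:2  d7:2 → peak 10
Best is D@4, peak 10.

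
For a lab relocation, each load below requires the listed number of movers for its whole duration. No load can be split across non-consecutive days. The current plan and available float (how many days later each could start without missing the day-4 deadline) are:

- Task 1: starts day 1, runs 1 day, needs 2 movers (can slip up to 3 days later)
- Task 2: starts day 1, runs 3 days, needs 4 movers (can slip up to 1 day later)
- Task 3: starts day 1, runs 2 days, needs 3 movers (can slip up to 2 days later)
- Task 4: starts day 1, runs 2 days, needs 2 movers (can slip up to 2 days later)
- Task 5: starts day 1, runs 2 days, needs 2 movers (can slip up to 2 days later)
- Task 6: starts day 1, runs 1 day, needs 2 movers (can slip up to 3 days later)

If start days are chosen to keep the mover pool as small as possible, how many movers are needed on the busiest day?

8

Early-start (Task 1@1, Task 2@1, Task 3@1, Task 4@1, Task 5@1, Task 6@1) gives peak 15: d1:15  d2:11  d3:4  d4:0.
Shift Task 2→2, Task 4→3, Task 5→3.
Schedule Task 1@1, Task 2@2, Task 3@1, Task 4@3, Task 5@3, Task 6@1: d1:7  d2:7  d3:8  d4:8 — peak 8.
Total mover-days = 30 over 4 days ⇒ peak ≥ ⌈30/4⌉ = 8, so 8 is optimal.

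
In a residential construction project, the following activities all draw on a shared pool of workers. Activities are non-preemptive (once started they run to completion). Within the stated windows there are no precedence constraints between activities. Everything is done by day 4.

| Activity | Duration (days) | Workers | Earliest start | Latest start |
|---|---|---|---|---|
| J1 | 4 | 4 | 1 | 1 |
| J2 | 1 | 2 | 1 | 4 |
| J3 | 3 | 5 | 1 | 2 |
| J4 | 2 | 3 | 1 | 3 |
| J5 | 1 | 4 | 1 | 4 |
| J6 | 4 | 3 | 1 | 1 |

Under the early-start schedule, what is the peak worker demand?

Early-start schedule: J1@1, J2@1, J3@1, J4@1, J5@1, J6@1.
Load per day: day 1: 21, day 2: 15, day 3: 12, day 4: 7.
Peak is 21.

21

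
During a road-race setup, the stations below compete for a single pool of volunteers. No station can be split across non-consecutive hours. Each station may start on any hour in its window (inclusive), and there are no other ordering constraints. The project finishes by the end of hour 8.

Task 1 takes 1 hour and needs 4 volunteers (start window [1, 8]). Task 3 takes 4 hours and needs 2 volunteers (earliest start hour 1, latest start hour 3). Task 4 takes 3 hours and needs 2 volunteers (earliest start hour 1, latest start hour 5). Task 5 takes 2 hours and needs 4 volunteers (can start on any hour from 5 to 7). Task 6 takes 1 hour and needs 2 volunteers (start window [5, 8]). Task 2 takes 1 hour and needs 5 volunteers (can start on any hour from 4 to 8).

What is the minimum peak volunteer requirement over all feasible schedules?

Early-start (Task 1@1, Task 3@1, Task 4@1, Task 5@5, Task 6@5, Task 2@4) gives peak 8: h1:8  h2:4  h3:4  h4:7  h5:6  h6:4  h7:0  h8:0.
Shift Task 3→2, Task 4→2, Task 5→6, Task 2→8.
Schedule Task 1@1, Task 3@2, Task 4@2, Task 5@6, Task 6@5, Task 2@8: h1:4  h2:4  h3:4  h4:4  h5:4  h6:4  h7:4  h8:5 — peak 5.
Total volunteer-hours = 33 over 8 hours ⇒ peak ≥ ⌈33/8⌉ = 5, so 5 is optimal.

5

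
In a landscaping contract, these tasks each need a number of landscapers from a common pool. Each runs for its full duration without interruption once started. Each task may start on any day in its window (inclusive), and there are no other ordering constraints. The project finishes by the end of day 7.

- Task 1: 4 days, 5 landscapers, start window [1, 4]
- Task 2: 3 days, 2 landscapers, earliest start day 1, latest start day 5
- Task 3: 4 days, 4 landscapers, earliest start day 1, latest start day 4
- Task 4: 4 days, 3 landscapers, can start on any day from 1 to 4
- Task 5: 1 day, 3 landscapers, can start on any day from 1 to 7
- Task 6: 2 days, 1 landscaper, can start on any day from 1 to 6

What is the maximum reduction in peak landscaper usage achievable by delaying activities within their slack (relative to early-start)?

6

Early-start peak: d1:18  d2:15  d3:14  d4:12  d5:0  d6:0  d7:0 ⇒ 18.
Leveled (Task 1@1, Task 2@1, Task 3@1, Task 4@4, Task 5@5, Task 6@1): d1:12  d2:12  d3:11  d4:12  d5:6  d6:3  d7:3 ⇒ 12.
Reduction 18 − 12 = 6.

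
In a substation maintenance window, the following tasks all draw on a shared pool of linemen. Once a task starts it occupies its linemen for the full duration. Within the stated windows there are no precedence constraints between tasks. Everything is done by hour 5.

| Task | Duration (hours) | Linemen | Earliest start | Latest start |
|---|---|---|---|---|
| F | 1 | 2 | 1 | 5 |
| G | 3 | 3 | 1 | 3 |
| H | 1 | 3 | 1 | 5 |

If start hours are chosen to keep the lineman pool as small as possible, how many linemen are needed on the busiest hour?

3

Early-start (F@1, G@1, H@1) gives peak 8: h1:8  h2:3  h3:3  h4:0  h5:0.
Shift G→2, H→5.
Schedule F@1, G@2, H@5: h1:2  h2:3  h3:3  h4:3  h5:3 — peak 3.
Total lineman-hours = 14 over 5 hours ⇒ peak ≥ ⌈14/5⌉ = 3, so 3 is optimal.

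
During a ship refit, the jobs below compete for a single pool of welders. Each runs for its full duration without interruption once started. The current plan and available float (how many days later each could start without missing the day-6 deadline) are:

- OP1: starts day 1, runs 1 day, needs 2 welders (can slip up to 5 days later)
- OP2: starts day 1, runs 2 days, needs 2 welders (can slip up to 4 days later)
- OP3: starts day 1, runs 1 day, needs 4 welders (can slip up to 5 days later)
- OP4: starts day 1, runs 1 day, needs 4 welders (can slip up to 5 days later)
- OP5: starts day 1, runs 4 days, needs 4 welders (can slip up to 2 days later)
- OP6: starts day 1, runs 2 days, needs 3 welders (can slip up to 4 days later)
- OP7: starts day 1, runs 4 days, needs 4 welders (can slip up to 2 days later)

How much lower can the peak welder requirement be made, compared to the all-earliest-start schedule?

13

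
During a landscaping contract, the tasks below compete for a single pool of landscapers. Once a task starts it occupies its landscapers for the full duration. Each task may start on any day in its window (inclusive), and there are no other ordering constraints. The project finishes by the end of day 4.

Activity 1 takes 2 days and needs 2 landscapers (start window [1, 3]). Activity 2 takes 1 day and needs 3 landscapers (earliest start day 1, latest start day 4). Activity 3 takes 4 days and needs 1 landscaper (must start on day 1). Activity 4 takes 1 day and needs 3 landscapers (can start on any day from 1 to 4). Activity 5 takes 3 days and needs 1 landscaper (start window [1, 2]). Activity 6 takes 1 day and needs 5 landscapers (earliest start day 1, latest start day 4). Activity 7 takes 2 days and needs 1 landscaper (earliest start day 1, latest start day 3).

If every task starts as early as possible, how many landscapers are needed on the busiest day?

16

Early-start schedule: Activity 1@1, Activity 2@1, Activity 3@1, Activity 4@1, Activity 5@1, Activity 6@1, Activity 7@1.
Load per day: day 1: 16, day 2: 5, day 3: 2, day 4: 1.
Peak is 16.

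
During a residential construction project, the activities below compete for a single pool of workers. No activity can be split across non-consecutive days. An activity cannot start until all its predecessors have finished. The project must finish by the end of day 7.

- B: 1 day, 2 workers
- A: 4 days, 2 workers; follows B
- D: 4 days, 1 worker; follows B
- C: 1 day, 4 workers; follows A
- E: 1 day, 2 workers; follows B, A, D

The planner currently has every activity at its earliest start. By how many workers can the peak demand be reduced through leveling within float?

Early-start peak: d1:2  d2:3  d3:3  d4:3  d5:3  d6:6  d7:0 ⇒ 6.
Leveled (B@1, A@2, D@2, C@6, E@7): d1:2  d2:3  d3:3  d4:3  d5:3  d6:4  d7:2 ⇒ 4.
Reduction 6 − 4 = 2.

2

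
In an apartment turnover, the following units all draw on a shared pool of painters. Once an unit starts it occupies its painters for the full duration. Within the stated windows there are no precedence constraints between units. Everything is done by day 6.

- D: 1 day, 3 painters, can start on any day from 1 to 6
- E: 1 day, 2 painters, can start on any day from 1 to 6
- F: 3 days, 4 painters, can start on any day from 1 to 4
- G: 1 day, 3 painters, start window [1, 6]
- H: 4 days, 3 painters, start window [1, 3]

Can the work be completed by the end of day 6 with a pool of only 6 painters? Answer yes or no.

no

The minimum achievable peak is 7; 6 < 7, so no feasible schedule stays within the cap.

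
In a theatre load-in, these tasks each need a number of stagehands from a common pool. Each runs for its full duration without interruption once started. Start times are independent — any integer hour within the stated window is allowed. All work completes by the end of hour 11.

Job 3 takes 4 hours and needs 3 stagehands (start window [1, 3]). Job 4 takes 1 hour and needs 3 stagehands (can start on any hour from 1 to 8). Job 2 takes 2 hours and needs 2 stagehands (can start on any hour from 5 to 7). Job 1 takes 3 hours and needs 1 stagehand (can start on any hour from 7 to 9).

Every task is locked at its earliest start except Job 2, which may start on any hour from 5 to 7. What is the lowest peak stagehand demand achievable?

Job 2@5: h1:6  h2:3  h3:3  h4:3  h5:2  h6:2  h7:1  h8:1  h9:1  h10:0  h11:0 → peak 6
Job 2@6: h1:6  h2:3  h3:3  h4:3  h5:0  h6:2  h7:3  h8:1  h9:1  h10:0  h11:0 → peak 6
Job 2@7: h1:6  h2:3  h3:3  h4:3  h5:0  h6:0  h7:3  h8:3  h9:1  h10:0  h11:0 → peak 6
Best is Job 2@5, peak 6.

6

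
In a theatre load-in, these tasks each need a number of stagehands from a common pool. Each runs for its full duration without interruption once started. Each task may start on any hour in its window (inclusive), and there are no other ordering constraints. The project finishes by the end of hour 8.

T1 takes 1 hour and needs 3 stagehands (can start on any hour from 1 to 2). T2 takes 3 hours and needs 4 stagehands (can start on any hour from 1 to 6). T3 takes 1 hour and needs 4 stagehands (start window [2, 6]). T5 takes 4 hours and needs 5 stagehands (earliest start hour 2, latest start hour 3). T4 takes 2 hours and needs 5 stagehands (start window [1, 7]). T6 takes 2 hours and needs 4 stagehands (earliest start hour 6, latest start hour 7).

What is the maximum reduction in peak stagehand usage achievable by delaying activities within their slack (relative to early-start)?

9

Early-start peak: h1:12  h2:18  h3:9  h4:5  h5:5  h6:4  h7:4  h8:0 ⇒ 18.
Leveled (T1@1, T2@1, T3@2, T5@3, T4@7, T6@6): h1:7  h2:8  h3:9  h4:5  h5:5  h6:9  h7:9  h8:5 ⇒ 9.
Reduction 18 − 9 = 9.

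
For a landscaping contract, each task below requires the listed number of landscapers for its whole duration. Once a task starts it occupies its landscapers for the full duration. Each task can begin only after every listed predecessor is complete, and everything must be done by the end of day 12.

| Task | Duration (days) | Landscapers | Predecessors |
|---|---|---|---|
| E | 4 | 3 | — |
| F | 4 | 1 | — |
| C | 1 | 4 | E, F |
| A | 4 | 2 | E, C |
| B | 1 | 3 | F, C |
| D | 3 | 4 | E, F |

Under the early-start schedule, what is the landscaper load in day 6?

9

At early start, day 6 has: A, B, D.
Demand: 2 + 3 + 4 = 9.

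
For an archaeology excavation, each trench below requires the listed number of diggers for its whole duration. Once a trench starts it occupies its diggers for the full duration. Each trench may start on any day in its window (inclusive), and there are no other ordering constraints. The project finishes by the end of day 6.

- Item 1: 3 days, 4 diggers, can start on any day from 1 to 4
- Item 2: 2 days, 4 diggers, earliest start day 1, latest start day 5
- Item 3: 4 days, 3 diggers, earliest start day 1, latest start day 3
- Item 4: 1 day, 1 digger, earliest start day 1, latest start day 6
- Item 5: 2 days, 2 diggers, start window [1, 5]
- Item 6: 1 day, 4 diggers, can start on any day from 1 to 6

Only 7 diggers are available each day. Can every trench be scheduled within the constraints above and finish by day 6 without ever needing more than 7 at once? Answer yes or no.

Schedule Item 1@1, Item 2@4, Item 3@1, Item 4@5, Item 5@5, Item 6@6: d1:7  d2:7  d3:7  d4:7  d5:7  d6:6 — peak 7 ≤ 7.

yes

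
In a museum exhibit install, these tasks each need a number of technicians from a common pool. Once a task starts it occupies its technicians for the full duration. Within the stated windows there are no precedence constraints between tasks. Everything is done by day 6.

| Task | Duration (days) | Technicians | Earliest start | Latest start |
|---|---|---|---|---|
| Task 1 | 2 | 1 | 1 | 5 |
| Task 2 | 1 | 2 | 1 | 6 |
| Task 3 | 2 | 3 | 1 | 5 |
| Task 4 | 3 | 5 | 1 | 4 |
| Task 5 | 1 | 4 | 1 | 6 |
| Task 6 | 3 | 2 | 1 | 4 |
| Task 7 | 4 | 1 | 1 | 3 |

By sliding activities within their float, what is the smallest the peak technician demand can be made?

7

Early-start (Task 1@1, Task 2@1, Task 3@1, Task 4@1, Task 5@1, Task 6@1, Task 7@1) gives peak 18: d1:18  d2:12  d3:8  d4:1  d5:0  d6:0.
Shift Task 2→5, Task 4→4, Task 5→3.
Schedule Task 1@1, Task 2@5, Task 3@1, Task 4@4, Task 5@3, Task 6@1, Task 7@1: d1:7  d2:7  d3:7  d4:6  d5:7  d6:5 — peak 7.
Total technician-days = 39 over 6 days ⇒ peak ≥ ⌈39/6⌉ = 7, so 7 is optimal.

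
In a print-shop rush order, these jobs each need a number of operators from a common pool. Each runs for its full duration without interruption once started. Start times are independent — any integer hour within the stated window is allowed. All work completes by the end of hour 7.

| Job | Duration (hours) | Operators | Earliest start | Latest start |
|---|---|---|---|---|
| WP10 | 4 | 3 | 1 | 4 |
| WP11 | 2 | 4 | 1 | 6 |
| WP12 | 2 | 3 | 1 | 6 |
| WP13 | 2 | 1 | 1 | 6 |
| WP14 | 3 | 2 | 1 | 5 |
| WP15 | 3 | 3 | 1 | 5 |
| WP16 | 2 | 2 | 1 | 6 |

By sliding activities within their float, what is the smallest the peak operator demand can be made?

Early-start (WP10@1, WP11@1, WP12@1, WP13@1, WP14@1, WP15@1, WP16@1) gives peak 18: h1:18  h2:18  h3:8  h4:3  h5:0  h6:0  h7:0.
Shift WP12→3, WP13→3, WP14→5, WP15→5, WP16→5.
Schedule WP10@1, WP11@1, WP12@3, WP13@3, WP14@5, WP15@5, WP16@5: h1:7  h2:7  h3:7  h4:7  h5:7  h6:7  h7:5 — peak 7.
Total operator-hours = 47 over 7 hours ⇒ peak ≥ ⌈47/7⌉ = 7, so 7 is optimal.

7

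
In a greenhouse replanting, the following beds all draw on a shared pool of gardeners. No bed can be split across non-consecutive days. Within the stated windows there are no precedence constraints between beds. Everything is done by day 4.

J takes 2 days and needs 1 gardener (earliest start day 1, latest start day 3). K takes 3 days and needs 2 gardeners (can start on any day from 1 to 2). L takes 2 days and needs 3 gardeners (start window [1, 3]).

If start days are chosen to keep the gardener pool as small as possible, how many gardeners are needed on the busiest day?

Early-start (J@1, K@1, L@1) gives peak 6: d1:6  d2:6  d3:2  d4:0.
Shift L→3.
Schedule J@1, K@1, L@3: d1:3  d2:3  d3:5  d4:3 — peak 5.
No arrangement of the 18 feasible schedules does better.

5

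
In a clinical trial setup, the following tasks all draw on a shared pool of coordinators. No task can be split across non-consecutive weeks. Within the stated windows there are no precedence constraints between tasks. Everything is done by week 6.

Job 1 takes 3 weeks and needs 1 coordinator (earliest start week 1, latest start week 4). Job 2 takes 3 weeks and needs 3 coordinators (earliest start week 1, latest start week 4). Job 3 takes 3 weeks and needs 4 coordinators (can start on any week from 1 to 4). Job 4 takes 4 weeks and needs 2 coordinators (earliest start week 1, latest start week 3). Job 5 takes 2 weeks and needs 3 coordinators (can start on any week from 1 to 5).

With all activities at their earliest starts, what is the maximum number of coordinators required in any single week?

Early-start schedule: Job 1@1, Job 2@1, Job 3@1, Job 4@1, Job 5@1.
Load per week: week 1: 13, week 2: 13, week 3: 10, week 4: 2, week 5: 0, week 6: 0.
Peak is 13.

13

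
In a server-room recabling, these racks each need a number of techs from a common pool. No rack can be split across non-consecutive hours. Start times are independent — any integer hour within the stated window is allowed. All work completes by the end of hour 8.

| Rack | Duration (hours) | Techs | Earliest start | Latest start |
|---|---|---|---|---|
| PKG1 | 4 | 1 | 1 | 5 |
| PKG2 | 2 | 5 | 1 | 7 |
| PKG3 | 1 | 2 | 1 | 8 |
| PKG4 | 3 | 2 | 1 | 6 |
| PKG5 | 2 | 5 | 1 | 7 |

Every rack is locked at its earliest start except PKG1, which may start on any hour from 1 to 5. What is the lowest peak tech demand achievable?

14

PKG1@1: h1:15  h2:13  h3:3  h4:1  h5:0  h6:0  h7:0  h8:0 → peak 15
PKG1@2: h1:14  h2:13  h3:3  h4:1  h5:1  h6:0  h7:0  h8:0 → peak 14
PKG1@3: h1:14  h2:12  h3:3  h4:1  h5:1  h6:1  h7:0  h8:0 → peak 14
PKG1@4: h1:14  h2:12  h3:2  h4:1  h5:1  h6:1  h7:1  h8:0 → peak 14
PKG1@5: h1:14  h2:12  h3:2  h4:0  h5:1  h6:1  h7:1  h8:1 → peak 14
Best is PKG1@2, peak 14.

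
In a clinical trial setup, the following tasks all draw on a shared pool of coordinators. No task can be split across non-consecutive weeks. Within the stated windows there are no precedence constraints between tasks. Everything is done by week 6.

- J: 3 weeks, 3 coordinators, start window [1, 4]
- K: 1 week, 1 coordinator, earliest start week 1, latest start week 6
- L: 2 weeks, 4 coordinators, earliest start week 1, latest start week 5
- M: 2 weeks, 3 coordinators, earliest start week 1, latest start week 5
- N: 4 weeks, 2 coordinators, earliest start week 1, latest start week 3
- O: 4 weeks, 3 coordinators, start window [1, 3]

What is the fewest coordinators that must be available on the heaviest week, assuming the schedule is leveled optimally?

8

Early-start (J@1, K@1, L@1, M@1, N@1, O@1) gives peak 16: w1:16  w2:15  w3:8  w4:5  w5:0  w6:0.
Shift M→4, N→3, O→3.
Schedule J@1, K@1, L@1, M@4, N@3, O@3: w1:8  w2:7  w3:8  w4:8  w5:8  w6:5 — peak 8.
Total coordinator-weeks = 44 over 6 weeks ⇒ peak ≥ ⌈44/6⌉ = 8, so 8 is optimal.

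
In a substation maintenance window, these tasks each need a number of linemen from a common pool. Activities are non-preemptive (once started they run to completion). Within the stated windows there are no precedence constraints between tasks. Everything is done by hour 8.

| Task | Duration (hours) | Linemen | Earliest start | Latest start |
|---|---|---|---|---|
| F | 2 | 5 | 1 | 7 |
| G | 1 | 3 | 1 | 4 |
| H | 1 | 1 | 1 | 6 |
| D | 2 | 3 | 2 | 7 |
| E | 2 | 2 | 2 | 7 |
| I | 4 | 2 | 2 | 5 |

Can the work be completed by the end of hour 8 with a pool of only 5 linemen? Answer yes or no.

yes

Schedule F@1, G@3, H@3, D@4, E@6, I@4: h1:5  h2:5  h3:4  h4:5  h5:5  h6:4  h7:4  h8:0 — peak 5 ≤ 5.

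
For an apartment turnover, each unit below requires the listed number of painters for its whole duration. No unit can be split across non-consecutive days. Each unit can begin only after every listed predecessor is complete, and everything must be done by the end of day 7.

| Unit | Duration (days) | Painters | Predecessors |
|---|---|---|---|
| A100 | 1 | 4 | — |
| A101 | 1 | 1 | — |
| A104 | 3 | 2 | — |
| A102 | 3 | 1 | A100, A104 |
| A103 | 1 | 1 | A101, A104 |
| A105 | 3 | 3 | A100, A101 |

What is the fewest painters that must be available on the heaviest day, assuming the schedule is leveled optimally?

5

Early-start (A100@1, A101@1, A104@1, A102@4, A103@4, A105@2) gives peak 7: d1:7  d2:5  d3:5  d4:5  d5:1  d6:1  d7:0.
Shift A104→2, A102→5, A103→5.
Schedule A100@1, A101@1, A104@2, A102@5, A103@5, A105@2: d1:5  d2:5  d3:5  d4:5  d5:2  d6:1  d7:1 — peak 5.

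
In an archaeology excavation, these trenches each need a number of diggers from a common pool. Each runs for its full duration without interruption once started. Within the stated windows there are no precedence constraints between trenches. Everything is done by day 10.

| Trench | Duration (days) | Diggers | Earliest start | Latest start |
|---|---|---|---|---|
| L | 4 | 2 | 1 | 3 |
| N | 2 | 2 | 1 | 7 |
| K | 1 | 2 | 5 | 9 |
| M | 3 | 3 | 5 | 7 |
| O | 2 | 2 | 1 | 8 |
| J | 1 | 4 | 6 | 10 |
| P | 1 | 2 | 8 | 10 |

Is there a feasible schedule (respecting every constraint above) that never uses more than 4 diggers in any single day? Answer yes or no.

yes

Schedule L@1, N@1, K@5, M@6, O@3, J@9, P@10: d1:4  d2:4  d3:4  d4:4  d5:2  d6:3  d7:3  d8:3  d9:4  d10:2 — peak 4 ≤ 4.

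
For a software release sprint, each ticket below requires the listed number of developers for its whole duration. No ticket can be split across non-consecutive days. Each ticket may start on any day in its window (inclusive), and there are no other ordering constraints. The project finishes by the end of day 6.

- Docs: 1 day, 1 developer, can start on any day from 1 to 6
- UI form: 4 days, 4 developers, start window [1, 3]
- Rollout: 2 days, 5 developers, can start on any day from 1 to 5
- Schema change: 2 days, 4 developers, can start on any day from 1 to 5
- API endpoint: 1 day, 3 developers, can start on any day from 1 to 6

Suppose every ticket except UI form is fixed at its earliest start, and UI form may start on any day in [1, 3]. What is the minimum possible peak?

13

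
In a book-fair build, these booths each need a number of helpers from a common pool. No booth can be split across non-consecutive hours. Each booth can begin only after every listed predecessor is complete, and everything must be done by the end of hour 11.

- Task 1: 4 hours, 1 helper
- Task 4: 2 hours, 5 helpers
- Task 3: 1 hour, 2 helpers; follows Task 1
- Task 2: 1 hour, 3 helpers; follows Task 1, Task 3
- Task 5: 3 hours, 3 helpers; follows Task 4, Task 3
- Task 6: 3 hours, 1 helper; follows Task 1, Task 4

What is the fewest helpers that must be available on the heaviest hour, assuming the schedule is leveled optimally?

5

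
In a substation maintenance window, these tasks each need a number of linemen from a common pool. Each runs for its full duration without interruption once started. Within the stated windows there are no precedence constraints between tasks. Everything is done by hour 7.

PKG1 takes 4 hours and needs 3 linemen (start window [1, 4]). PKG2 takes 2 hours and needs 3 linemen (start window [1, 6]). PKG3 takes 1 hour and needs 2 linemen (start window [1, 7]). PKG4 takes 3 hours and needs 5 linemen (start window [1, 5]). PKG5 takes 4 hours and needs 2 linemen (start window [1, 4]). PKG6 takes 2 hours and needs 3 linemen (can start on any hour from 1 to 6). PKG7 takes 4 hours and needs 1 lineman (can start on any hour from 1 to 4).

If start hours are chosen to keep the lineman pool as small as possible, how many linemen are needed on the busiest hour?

9

Early-start (PKG1@1, PKG2@1, PKG3@1, PKG4@1, PKG5@1, PKG6@1, PKG7@1) gives peak 19: h1:19  h2:17  h3:11  h4:6  h5:0  h6:0  h7:0.
Shift PKG4→5, PKG5→2, PKG6→3.
Schedule PKG1@1, PKG2@1, PKG3@1, PKG4@5, PKG5@2, PKG6@3, PKG7@1: h1:9  h2:9  h3:9  h4:9  h5:7  h6:5  h7:5 — peak 9.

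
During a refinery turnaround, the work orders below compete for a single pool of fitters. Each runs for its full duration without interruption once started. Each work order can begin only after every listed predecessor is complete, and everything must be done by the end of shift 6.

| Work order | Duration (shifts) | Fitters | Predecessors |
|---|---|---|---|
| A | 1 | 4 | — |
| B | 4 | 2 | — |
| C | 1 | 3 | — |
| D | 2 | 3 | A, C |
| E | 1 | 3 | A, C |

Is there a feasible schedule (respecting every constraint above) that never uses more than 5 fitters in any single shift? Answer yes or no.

yes

Schedule A@1, B@2, C@2, D@3, E@5: s1:4  s2:5  s3:5  s4:5  s5:5  s6:0 — peak 5 ≤ 5.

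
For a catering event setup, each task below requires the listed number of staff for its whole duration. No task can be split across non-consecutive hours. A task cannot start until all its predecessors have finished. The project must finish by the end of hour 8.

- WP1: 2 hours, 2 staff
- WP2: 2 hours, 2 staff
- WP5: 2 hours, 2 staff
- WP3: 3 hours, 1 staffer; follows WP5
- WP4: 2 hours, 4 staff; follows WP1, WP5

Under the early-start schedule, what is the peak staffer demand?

6

Early-start schedule: WP1@1, WP2@1, WP5@1, WP3@3, WP4@3.
Load per hour: hour 1: 6, hour 2: 6, hour 3: 5, hour 4: 5, hour 5: 1, hour 6: 0, hour 7: 0, hour 8: 0.
Peak is 6.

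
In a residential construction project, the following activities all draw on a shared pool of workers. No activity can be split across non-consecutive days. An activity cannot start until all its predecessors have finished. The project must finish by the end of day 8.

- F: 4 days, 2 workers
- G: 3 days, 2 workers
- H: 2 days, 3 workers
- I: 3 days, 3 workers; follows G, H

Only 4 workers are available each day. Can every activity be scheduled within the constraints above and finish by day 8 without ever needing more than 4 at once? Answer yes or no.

The minimum achievable peak is 5; 4 < 5, so no feasible schedule stays within the cap.

no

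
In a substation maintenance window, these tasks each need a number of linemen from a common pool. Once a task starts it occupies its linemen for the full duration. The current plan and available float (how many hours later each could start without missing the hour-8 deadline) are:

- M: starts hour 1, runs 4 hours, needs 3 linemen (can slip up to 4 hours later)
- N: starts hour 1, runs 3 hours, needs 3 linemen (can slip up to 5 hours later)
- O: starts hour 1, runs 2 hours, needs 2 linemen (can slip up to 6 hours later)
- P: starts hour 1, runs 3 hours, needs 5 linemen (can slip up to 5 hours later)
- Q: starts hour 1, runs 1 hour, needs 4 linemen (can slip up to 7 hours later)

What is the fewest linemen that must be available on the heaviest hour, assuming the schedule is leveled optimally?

6

Early-start (M@1, N@1, O@1, P@1, Q@1) gives peak 17: h1:17  h2:13  h3:11  h4:3  h5:0  h6:0  h7:0  h8:0.
Shift O→4, P→6, Q→5.
Schedule M@1, N@1, O@4, P@6, Q@5: h1:6  h2:6  h3:6  h4:5  h5:6  h6:5  h7:5  h8:5 — peak 6.
Total lineman-hours = 44 over 8 hours ⇒ peak ≥ ⌈44/8⌉ = 6, so 6 is optimal.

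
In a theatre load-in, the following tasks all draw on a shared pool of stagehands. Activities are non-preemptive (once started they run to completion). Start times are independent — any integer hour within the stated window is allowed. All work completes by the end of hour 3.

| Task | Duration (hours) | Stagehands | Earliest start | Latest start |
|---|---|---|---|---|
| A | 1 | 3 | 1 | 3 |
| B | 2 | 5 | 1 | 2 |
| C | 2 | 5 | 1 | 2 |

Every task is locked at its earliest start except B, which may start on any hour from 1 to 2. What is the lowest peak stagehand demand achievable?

B@1: h1:13  h2:10  h3:0 → peak 13
B@2: h1:8  h2:10  h3:5 → peak 10
Best is B@2, peak 10.

10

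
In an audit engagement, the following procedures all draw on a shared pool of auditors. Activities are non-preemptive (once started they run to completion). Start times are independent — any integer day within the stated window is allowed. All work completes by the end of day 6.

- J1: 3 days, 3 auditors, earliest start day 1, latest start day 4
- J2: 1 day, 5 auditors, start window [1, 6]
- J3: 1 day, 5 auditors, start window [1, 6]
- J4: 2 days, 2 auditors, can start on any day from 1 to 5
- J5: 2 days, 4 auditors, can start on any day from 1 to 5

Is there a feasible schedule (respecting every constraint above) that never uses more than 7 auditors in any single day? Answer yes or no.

Schedule J1@1, J2@4, J3@5, J4@3, J5@1: d1:7  d2:7  d3:5  d4:7  d5:5  d6:0 — peak 7 ≤ 7.

yes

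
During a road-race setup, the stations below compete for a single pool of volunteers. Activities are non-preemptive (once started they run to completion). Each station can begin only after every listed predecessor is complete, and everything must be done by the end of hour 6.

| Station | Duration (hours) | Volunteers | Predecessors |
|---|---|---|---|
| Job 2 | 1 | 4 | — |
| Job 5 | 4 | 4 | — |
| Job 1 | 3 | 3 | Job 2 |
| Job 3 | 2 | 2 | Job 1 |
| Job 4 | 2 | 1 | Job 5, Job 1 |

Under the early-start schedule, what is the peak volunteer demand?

8

Early-start schedule: Job 2@1, Job 5@1, Job 1@2, Job 3@5, Job 4@5.
Load per hour: hour 1: 8, hour 2: 7, hour 3: 7, hour 4: 7, hour 5: 3, hour 6: 3.
Peak is 8.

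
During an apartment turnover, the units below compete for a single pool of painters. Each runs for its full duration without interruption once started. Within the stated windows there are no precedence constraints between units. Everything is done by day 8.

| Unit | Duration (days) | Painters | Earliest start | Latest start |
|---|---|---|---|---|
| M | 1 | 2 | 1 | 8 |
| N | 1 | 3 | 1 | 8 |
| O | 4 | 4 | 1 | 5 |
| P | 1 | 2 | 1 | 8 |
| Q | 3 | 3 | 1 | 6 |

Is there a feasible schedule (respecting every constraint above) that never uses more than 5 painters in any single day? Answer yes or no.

yes

Schedule M@1, N@1, O@2, P@6, Q@6: d1:5  d2:4  d3:4  d4:4  d5:4  d6:5  d7:3  d8:3 — peak 5 ≤ 5.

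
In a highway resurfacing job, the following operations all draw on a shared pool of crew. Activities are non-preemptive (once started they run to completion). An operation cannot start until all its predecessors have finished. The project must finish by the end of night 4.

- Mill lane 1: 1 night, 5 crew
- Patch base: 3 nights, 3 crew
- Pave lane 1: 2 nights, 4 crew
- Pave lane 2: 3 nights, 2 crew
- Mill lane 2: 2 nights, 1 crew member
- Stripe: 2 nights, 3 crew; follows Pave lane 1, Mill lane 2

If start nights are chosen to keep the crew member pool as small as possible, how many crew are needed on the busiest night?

Early-start (Mill lane 1@1, Patch base@1, Pave lane 1@1, Pave lane 2@1, Mill lane 2@1, Stripe@3) gives peak 15: n1:15  n2:10  n3:8  n4:3.
Shift Patch base→2, Pave lane 2→2.
Schedule Mill lane 1@1, Patch base@2, Pave lane 1@1, Pave lane 2@2, Mill lane 2@1, Stripe@3: n1:10  n2:10  n3:8  n4:8 — peak 10.
No arrangement of the 16 feasible schedules does better.

10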